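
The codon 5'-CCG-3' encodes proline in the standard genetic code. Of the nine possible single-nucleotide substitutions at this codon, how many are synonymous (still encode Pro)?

3

Position 1: none → 0 synonymous.
Position 2: none → 0 synonymous.
Position 3: CCU, CCC, CCA → 3 synonymous.
Total: 0 + 0 + 3 = 3.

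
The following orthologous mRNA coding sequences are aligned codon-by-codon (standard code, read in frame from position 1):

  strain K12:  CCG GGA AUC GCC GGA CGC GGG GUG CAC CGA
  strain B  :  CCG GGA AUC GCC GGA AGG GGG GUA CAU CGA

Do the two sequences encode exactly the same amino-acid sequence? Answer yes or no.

Codon 1: CCG Pro / CCG Pro — identical.
Codon 2: GGA Gly / GGA Gly — identical.
Codon 3: AUC Ile / AUC Ile — identical.
Codon 4: GCC Ala / GCC Ala — identical.
Codon 5: GGA Gly / GGA Gly — identical.
Codon 6: CGC Arg / AGG Arg — synonymous.
Codon 7: GGG Gly / GGG Gly — identical.
Codon 8: GUG Val / GUA Val — synonymous.
Codon 9: CAC His / CAU His — synonymous.
Codon 10: CGA Arg / CGA Arg — identical.
Nonsynonymous differences: 0 → same protein.

yes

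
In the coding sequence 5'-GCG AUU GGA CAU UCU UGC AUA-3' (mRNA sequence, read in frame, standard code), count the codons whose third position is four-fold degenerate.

Codon 1 GCG (Ala): third position 4-fold.
Codon 2 AUU (Ile): third position 3-fold.
Codon 3 GGA (Gly): third position 4-fold.
Codon 4 CAU (His): third position 2-fold.
Codon 5 UCU (Ser): third position 4-fold.
Codon 6 UGC (Cys): third position 2-fold.
Codon 7 AUA (Ile): third position 3-fold.
Four-fold degenerate third positions: 3.

3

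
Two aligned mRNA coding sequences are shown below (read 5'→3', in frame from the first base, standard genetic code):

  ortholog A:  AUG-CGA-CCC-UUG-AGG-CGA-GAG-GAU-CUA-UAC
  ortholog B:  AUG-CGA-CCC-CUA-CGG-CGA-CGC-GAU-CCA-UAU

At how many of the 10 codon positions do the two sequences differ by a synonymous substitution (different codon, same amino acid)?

Codon 1: AUG Met / AUG Met — identical.
Codon 2: CGA Arg / CGA Arg — identical.
Codon 3: CCC Pro / CCC Pro — identical.
Codon 4: UUG Leu / CUA Leu — synonymous.
Codon 5: AGG Arg / CGG Arg — synonymous.
Codon 6: CGA Arg / CGA Arg — identical.
Codon 7: GAG Glu / CGC Arg — nonsynonymous.
Codon 8: GAU Asp / GAU Asp — identical.
Codon 9: CUA Leu / CCA Pro — nonsynonymous.
Codon 10: UAC Tyr / UAU Tyr — synonymous.
Synonymous differences: 3.

3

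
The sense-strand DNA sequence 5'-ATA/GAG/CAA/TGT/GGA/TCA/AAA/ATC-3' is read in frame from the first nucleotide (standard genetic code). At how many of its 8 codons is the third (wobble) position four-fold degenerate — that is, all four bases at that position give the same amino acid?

Codon 1 ATA (Ile): third position 3-fold.
Codon 2 GAG (Glu): third position 2-fold.
Codon 3 CAA (Gln): third position 2-fold.
Codon 4 TGT (Cys): third position 2-fold.
Codon 5 GGA (Gly): third position 4-fold.
Codon 6 TCA (Ser): third position 4-fold.
Codon 7 AAA (Lys): third position 2-fold.
Codon 8 ATC (Ile): third position 3-fold.
Four-fold degenerate third positions: 2.

2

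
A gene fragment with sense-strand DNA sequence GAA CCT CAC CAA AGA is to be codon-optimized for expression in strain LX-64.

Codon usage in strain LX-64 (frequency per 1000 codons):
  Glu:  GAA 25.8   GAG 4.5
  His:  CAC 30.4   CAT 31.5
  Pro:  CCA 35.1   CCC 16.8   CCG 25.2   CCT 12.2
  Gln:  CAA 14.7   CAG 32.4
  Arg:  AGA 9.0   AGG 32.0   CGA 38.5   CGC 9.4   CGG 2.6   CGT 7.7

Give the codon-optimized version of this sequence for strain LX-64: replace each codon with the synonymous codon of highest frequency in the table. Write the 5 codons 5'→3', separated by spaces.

GAA CCA CAT CAG CGA

Codon 1 (Glu): best is GAA at 25.8.
Codon 2 (Pro): best is CCA at 35.1.
Codon 3 (His): best is CAT at 31.5.
Codon 4 (Gln): best is CAG at 32.4.
Codon 5 (Arg): best is CGA at 38.5.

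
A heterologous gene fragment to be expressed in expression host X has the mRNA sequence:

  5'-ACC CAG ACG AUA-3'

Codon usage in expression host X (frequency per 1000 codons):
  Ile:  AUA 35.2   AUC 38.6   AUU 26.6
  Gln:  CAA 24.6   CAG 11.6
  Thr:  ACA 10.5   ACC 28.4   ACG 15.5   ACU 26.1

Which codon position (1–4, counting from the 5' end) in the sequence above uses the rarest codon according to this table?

Codon 1 ACC (Thr): 28.4 per 1000.
Codon 2 CAG (Gln): 11.6 per 1000.
Codon 3 ACG (Thr): 15.5 per 1000.
Codon 4 AUA (Ile): 35.2 per 1000.
Lowest frequency is 11.6 at codon 2.

2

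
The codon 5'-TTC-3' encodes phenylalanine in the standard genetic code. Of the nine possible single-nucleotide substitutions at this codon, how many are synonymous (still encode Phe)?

1

Position 1: none → 0 synonymous.
Position 2: none → 0 synonymous.
Position 3: TTT → 1 synonymous.
Total: 0 + 0 + 1 = 1.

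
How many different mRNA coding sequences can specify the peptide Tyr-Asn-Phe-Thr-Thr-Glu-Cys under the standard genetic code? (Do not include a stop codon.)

512

Tyr: 2 codons.
Asn: 2 codons.
Phe: 2 codons.
Thr: 4 codons.
Thr: 4 codons.
Glu: 2 codons.
Cys: 2 codons.
2 × 2 × 2 × 4 × 4 × 2 × 2 = 512.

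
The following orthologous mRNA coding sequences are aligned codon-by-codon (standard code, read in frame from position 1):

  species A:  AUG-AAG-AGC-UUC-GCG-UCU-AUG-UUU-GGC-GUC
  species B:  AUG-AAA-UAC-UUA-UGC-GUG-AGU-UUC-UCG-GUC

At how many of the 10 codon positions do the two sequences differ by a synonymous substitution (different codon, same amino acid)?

Codon 1: AUG Met / AUG Met — identical.
Codon 2: AAG Lys / AAA Lys — synonymous.
Codon 3: AGC Ser / UAC Tyr — nonsynonymous.
Codon 4: UUC Phe / UUA Leu — nonsynonymous.
Codon 5: GCG Ala / UGC Cys — nonsynonymous.
Codon 6: UCU Ser / GUG Val — nonsynonymous.
Codon 7: AUG Met / AGU Ser — nonsynonymous.
Codon 8: UUU Phe / UUC Phe — synonymous.
Codon 9: GGC Gly / UCG Ser — nonsynonymous.
Codon 10: GUC Val / GUC Val — identical.
Synonymous differences: 2.

2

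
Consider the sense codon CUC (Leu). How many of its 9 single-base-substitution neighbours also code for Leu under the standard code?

3

Position 1: none → 0 synonymous.
Position 2: none → 0 synonymous.
Position 3: CUU, CUA, CUG → 3 synonymous.
Total: 0 + 0 + 3 = 3.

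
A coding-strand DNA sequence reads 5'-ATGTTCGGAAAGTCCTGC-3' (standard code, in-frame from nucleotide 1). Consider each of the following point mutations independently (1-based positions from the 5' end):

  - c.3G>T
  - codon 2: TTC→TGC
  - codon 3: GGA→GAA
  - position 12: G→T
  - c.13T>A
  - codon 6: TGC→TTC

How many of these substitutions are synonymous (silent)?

Codon 1: ATG (Met) → ATT (Ile) — missense.
Codon 2: TTC (Phe) → TGC (Cys) — missense.
Codon 3: GGA (Gly) → GAA (Glu) — missense.
Codon 4: AAG (Lys) → AAT (Asn) — missense.
Codon 5: TCC (Ser) → ACC (Thr) — missense.
Codon 6: TGC (Cys) → TTC (Phe) — missense.
Synonymous: 0 of 6.

0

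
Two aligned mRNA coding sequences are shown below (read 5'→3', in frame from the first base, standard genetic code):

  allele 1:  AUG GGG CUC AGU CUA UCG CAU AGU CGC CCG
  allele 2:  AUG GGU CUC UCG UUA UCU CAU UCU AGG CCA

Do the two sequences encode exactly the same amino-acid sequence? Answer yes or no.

Codon 1: AUG Met / AUG Met — identical.
Codon 2: GGG Gly / GGU Gly — synonymous.
Codon 3: CUC Leu / CUC Leu — identical.
Codon 4: AGU Ser / UCG Ser — synonymous.
Codon 5: CUA Leu / UUA Leu — synonymous.
Codon 6: UCG Ser / UCU Ser — synonymous.
Codon 7: CAU His / CAU His — identical.
Codon 8: AGU Ser / UCU Ser — synonymous.
Codon 9: CGC Arg / AGG Arg — synonymous.
Codon 10: CCG Pro / CCA Pro — synonymous.
Nonsynonymous differences: 0 → same protein.

yes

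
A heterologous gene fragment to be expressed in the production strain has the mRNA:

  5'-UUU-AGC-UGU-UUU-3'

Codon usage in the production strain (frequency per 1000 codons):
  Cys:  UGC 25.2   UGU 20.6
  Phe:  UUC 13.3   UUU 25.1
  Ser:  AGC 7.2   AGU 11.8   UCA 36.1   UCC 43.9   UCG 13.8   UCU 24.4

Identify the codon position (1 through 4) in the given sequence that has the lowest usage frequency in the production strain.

2

Codon 1 UUU (Phe): 25.1 per 1000.
Codon 2 AGC (Ser): 7.2 per 1000.
Codon 3 UGU (Cys): 20.6 per 1000.
Codon 4 UUU (Phe): 25.1 per 1000.
Lowest frequency is 7.2 at codon 2.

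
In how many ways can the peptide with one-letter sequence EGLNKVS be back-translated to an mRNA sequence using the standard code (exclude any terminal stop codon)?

4608

Glu: 2 codons.
Gly: 4 codons.
Leu: 6 codons.
Asn: 2 codons.
Lys: 2 codons.
Val: 4 codons.
Ser: 6 codons.
2 × 4 × 6 × 2 × 2 × 4 × 6 = 4608.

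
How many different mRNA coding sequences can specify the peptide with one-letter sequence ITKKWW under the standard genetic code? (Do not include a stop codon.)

48

Ile: 3 codons.
Thr: 4 codons.
Lys: 2 codons.
Lys: 2 codons.
Trp: 1 codon.
Trp: 1 codon.
3 × 4 × 2 × 2 × 1 × 1 = 48.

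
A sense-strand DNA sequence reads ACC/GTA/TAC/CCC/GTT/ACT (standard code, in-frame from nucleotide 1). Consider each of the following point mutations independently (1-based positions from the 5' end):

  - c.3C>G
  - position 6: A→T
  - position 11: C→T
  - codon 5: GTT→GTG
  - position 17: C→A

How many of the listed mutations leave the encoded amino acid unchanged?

Codon 1: ACC (Thr) → ACG (Thr) — synonymous.
Codon 2: GTA (Val) → GTT (Val) — synonymous.
Codon 4: CCC (Pro) → CTC (Leu) — missense.
Codon 5: GTT (Val) → GTG (Val) — synonymous.
Codon 6: ACT (Thr) → AAT (Asn) — missense.
Synonymous: 3 of 5.

3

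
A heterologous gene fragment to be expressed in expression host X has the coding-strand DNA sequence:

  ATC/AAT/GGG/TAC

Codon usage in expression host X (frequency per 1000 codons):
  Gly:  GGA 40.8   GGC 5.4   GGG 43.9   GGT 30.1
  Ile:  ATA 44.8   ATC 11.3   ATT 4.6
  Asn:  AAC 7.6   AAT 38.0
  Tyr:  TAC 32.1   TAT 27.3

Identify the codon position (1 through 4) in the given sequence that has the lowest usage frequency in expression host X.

1

Codon 1 ATC (Ile): 11.3 per 1000.
Codon 2 AAT (Asn): 38.0 per 1000.
Codon 3 GGG (Gly): 43.9 per 1000.
Codon 4 TAC (Tyr): 32.1 per 1000.
Lowest frequency is 11.3 at codon 1.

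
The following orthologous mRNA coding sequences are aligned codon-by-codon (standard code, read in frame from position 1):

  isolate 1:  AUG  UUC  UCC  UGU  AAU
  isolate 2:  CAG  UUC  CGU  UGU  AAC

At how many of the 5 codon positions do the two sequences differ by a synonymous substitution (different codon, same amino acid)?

Codon 1: AUG Met / CAG Gln — nonsynonymous.
Codon 2: UUC Phe / UUC Phe — identical.
Codon 3: UCC Ser / CGU Arg — nonsynonymous.
Codon 4: UGU Cys / UGU Cys — identical.
Codon 5: AAU Asn / AAC Asn — synonymous.
Synonymous differences: 1.

1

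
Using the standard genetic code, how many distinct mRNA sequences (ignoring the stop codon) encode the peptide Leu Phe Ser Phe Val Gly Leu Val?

Leu: 6 codons.
Phe: 2 codons.
Ser: 6 codons.
Phe: 2 codons.
Val: 4 codons.
Gly: 4 codons.
Leu: 6 codons.
Val: 4 codons.
6 × 2 × 6 × 2 × 4 × 4 × 6 × 4 = 55296.

55296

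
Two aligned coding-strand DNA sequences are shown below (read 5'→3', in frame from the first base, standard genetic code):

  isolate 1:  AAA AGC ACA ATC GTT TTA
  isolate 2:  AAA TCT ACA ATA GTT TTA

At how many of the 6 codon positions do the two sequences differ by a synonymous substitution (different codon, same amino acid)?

Codon 1: AAA Lys / AAA Lys — identical.
Codon 2: AGC Ser / TCT Ser — synonymous.
Codon 3: ACA Thr / ACA Thr — identical.
Codon 4: ATC Ile / ATA Ile — synonymous.
Codon 5: GTT Val / GTT Val — identical.
Codon 6: TTA Leu / TTA Leu — identical.
Synonymous differences: 2.

2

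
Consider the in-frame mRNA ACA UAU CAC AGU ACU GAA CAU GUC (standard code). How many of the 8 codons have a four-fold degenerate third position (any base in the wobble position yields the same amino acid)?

Codon 1 ACA (Thr): third position 4-fold.
Codon 2 UAU (Tyr): third position 2-fold.
Codon 3 CAC (His): third position 2-fold.
Codon 4 AGU (Ser): third position 2-fold.
Codon 5 ACU (Thr): third position 4-fold.
Codon 6 GAA (Glu): third position 2-fold.
Codon 7 CAU (His): third position 2-fold.
Codon 8 GUC (Val): third position 4-fold.
Four-fold degenerate third positions: 3.

3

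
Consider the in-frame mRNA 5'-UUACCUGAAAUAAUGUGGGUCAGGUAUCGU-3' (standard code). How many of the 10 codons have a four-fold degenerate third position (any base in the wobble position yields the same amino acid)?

Codon 1 UUA (Leu): third position 2-fold.
Codon 2 CCU (Pro): third position 4-fold.
Codon 3 GAA (Glu): third position 2-fold.
Codon 4 AUA (Ile): third position 3-fold.
Codon 5 AUG (Met): third position 1-fold.
Codon 6 UGG (Trp): third position 1-fold.
Codon 7 GUC (Val): third position 4-fold.
Codon 8 AGG (Arg): third position 2-fold.
Codon 9 UAU (Tyr): third position 2-fold.
Codon 10 CGU (Arg): third position 4-fold.
Four-fold degenerate third positions: 3.

3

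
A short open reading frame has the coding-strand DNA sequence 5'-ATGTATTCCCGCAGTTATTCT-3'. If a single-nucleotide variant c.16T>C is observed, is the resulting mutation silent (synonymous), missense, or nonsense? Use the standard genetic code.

missense

Position 16 falls in codon 6: TAT → Tyr.
After the substitution the codon is CAT → His.
Tyr ≠ His, so this is a missense mutation.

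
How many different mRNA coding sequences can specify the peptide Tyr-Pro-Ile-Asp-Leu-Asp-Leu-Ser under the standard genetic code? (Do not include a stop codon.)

Tyr: 2 codons.
Pro: 4 codons.
Ile: 3 codons.
Asp: 2 codons.
Leu: 6 codons.
Asp: 2 codons.
Leu: 6 codons.
Ser: 6 codons.
2 × 4 × 3 × 2 × 6 × 2 × 6 × 6 = 20736.

20736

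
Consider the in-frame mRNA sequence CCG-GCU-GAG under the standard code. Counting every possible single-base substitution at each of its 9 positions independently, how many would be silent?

Codon 1 (CCG, Pro): 3 synonymous substitutions.
Codon 2 (GCU, Ala): 3 synonymous substitutions.
Codon 3 (GAG, Glu): 1 synonymous substitution.
Total: 3 + 3 + 1 = 7.

7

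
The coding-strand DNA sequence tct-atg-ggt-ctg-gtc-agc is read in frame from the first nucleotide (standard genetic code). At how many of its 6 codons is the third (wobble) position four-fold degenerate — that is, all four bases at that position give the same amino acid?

4

Codon 1 TCT (Ser): third position 4-fold.
Codon 2 ATG (Met): third position 1-fold.
Codon 3 GGT (Gly): third position 4-fold.
Codon 4 CTG (Leu): third position 4-fold.
Codon 5 GTC (Val): third position 4-fold.
Codon 6 AGC (Ser): third position 2-fold.
Four-fold degenerate third positions: 4.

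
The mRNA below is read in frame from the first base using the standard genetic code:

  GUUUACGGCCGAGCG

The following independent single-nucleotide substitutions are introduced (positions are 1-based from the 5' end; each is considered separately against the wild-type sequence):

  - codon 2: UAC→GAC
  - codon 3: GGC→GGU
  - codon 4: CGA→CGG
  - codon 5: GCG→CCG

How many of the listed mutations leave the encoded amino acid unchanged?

2

Codon 2: UAC (Tyr) → GAC (Asp) — missense.
Codon 3: GGC (Gly) → GGU (Gly) — synonymous.
Codon 4: CGA (Arg) → CGG (Arg) — synonymous.
Codon 5: GCG (Ala) → CCG (Pro) — missense.
Synonymous: 2 of 4.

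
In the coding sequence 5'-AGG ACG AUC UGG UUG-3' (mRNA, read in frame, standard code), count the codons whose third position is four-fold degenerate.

Codon 1 AGG (Arg): third position 2-fold.
Codon 2 ACG (Thr): third position 4-fold.
Codon 3 AUC (Ile): third position 3-fold.
Codon 4 UGG (Trp): third position 1-fold.
Codon 5 UUG (Leu): third position 2-fold.
Four-fold degenerate third positions: 1.

1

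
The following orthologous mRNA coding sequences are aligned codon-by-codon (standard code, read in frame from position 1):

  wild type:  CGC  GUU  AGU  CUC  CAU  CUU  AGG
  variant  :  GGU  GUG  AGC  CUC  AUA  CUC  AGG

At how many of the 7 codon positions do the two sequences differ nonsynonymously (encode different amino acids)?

Codon 1: CGC Arg / GGU Gly — nonsynonymous.
Codon 2: GUU Val / GUG Val — synonymous.
Codon 3: AGU Ser / AGC Ser — synonymous.
Codon 4: CUC Leu / CUC Leu — identical.
Codon 5: CAU His / AUA Ile — nonsynonymous.
Codon 6: CUU Leu / CUC Leu — synonymous.
Codon 7: AGG Arg / AGG Arg — identical.
Nonsynonymous differences: 2.

2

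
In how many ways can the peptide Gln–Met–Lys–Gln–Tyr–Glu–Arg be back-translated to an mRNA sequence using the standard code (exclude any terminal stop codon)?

192

Gln: 2 codons.
Met: 1 codon.
Lys: 2 codons.
Gln: 2 codons.
Tyr: 2 codons.
Glu: 2 codons.
Arg: 6 codons.
2 × 1 × 2 × 2 × 2 × 2 × 6 = 192.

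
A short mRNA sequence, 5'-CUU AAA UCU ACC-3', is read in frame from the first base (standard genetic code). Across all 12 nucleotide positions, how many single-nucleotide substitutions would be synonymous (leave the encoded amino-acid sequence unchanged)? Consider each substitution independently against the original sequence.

10

Codon 1 (CUU, Leu): 3 synonymous substitutions.
Codon 2 (AAA, Lys): 1 synonymous substitution.
Codon 3 (UCU, Ser): 3 synonymous substitutions.
Codon 4 (ACC, Thr): 3 synonymous substitutions.
Total: 3 + 1 + 3 + 3 = 10.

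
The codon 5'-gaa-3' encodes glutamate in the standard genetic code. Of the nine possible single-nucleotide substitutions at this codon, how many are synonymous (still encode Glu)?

Position 1: none → 0 synonymous.
Position 2: none → 0 synonymous.
Position 3: GAG → 1 synonymous.
Total: 0 + 0 + 1 = 1.

1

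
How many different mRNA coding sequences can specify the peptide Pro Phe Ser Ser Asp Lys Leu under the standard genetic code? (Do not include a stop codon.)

Pro: 4 codons.
Phe: 2 codons.
Ser: 6 codons.
Ser: 6 codons.
Asp: 2 codons.
Lys: 2 codons.
Leu: 6 codons.
4 × 2 × 6 × 6 × 2 × 2 × 6 = 6912.

6912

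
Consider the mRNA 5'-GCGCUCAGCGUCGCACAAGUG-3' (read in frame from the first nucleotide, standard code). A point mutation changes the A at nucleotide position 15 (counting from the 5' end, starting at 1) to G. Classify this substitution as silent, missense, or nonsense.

Position 15 falls in codon 5: GCA → Ala.
After the substitution the codon is GCG → Ala.
Both encode Ala, so the change is synonymous.

silent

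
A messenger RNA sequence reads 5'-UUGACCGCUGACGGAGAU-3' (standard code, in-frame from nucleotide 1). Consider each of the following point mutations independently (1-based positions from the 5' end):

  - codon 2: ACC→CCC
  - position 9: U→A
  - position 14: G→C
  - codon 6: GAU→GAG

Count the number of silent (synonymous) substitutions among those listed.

Codon 2: ACC (Thr) → CCC (Pro) — missense.
Codon 3: GCU (Ala) → GCA (Ala) — synonymous.
Codon 5: GGA (Gly) → GCA (Ala) — missense.
Codon 6: GAU (Asp) → GAG (Glu) — missense.
Synonymous: 1 of 4.

1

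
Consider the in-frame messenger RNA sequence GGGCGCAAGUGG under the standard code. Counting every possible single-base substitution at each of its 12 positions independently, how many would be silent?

Codon 1 (GGG, Gly): 3 synonymous substitutions.
Codon 2 (CGC, Arg): 3 synonymous substitutions.
Codon 3 (AAG, Lys): 1 synonymous substitution.
Codon 4 (UGG, Trp): 0 synonymous substitutions.
Total: 3 + 3 + 1 + 0 = 7.

7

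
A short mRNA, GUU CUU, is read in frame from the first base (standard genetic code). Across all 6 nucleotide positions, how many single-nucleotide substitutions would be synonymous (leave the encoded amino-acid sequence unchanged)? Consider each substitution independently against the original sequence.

6

Codon 1 (GUU, Val): 3 synonymous substitutions.
Codon 2 (CUU, Leu): 3 synonymous substitutions.
Total: 3 + 3 = 6.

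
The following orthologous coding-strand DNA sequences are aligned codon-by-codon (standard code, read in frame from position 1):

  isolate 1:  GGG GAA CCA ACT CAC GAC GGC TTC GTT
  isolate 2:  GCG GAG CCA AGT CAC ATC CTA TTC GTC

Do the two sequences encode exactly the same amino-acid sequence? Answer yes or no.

Codon 1: GGG Gly / GCG Ala — nonsynonymous.
Codon 2: GAA Glu / GAG Glu — synonymous.
Codon 3: CCA Pro / CCA Pro — identical.
Codon 4: ACT Thr / AGT Ser — nonsynonymous.
Codon 5: CAC His / CAC His — identical.
Codon 6: GAC Asp / ATC Ile — nonsynonymous.
Codon 7: GGC Gly / CTA Leu — nonsynonymous.
Codon 8: TTC Phe / TTC Phe — identical.
Codon 9: GTT Val / GTC Val — synonymous.
Nonsynonymous differences: 4 → different protein.

no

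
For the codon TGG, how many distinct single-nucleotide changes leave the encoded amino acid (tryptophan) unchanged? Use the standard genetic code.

0

Position 1: none → 0 synonymous.
Position 2: none → 0 synonymous.
Position 3: none → 0 synonymous.
Total: 0 + 0 + 0 = 0.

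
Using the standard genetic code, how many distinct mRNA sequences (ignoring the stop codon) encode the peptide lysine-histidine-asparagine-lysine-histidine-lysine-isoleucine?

Lys: 2 codons.
His: 2 codons.
Asn: 2 codons.
Lys: 2 codons.
His: 2 codons.
Lys: 2 codons.
Ile: 3 codons.
2 × 2 × 2 × 2 × 2 × 2 × 3 = 192.

192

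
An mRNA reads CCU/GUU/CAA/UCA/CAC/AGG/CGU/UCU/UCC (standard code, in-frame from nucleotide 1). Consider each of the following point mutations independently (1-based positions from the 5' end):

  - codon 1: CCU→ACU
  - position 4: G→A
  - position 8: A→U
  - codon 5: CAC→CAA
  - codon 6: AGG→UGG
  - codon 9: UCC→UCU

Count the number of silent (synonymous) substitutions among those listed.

1

Codon 1: CCU (Pro) → ACU (Thr) — missense.
Codon 2: GUU (Val) → AUU (Ile) — missense.
Codon 3: CAA (Gln) → CUA (Leu) — missense.
Codon 5: CAC (His) → CAA (Gln) — missense.
Codon 6: AGG (Arg) → UGG (Trp) — missense.
Codon 9: UCC (Ser) → UCU (Ser) — synonymous.
Synonymous: 1 of 6.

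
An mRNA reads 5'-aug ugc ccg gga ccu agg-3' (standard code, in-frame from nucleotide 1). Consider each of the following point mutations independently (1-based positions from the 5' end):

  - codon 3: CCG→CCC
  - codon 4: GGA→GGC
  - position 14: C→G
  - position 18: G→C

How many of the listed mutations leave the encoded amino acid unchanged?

2

Codon 3: CCG (Pro) → CCC (Pro) — synonymous.
Codon 4: GGA (Gly) → GGC (Gly) — synonymous.
Codon 5: CCU (Pro) → CGU (Arg) — missense.
Codon 6: AGG (Arg) → AGC (Ser) — missense.
Synonymous: 2 of 4.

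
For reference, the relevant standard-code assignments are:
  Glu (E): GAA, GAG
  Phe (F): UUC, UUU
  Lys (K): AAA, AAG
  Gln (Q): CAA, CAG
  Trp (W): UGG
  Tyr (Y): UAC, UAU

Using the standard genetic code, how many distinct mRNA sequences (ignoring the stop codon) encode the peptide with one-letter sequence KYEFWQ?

Lys: 2 codons.
Tyr: 2 codons.
Glu: 2 codons.
Phe: 2 codons.
Trp: 1 codon.
Gln: 2 codons.
2 × 2 × 2 × 2 × 1 × 2 = 32.

32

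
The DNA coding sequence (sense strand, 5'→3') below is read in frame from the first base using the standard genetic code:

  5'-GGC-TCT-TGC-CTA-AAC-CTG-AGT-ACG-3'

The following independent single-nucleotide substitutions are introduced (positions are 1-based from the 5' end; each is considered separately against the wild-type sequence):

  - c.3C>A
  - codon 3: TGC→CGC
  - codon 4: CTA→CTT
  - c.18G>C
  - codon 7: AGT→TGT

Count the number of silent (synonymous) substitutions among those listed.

3

Codon 1: GGC (Gly) → GGA (Gly) — synonymous.
Codon 3: TGC (Cys) → CGC (Arg) — missense.
Codon 4: CTA (Leu) → CTT (Leu) — synonymous.
Codon 6: CTG (Leu) → CTC (Leu) — synonymous.
Codon 7: AGT (Ser) → TGT (Cys) — missense.
Synonymous: 3 of 5.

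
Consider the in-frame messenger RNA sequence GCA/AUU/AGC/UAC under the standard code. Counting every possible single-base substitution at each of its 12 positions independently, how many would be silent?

7

Codon 1 (GCA, Ala): 3 synonymous substitutions.
Codon 2 (AUU, Ile): 2 synonymous substitutions.
Codon 3 (AGC, Ser): 1 synonymous substitution.
Codon 4 (UAC, Tyr): 1 synonymous substitution.
Total: 3 + 2 + 1 + 1 = 7.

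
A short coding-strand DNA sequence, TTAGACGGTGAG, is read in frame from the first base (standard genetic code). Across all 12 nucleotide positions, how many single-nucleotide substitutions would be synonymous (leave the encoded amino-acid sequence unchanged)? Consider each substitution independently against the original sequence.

Codon 1 (TTA, Leu): 2 synonymous substitutions.
Codon 2 (GAC, Asp): 1 synonymous substitution.
Codon 3 (GGT, Gly): 3 synonymous substitutions.
Codon 4 (GAG, Glu): 1 synonymous substitution.
Total: 2 + 1 + 3 + 1 = 7.

7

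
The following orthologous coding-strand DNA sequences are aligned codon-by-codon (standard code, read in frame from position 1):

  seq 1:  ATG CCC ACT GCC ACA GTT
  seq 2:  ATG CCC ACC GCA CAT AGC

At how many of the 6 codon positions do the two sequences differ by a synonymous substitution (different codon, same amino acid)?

2

Codon 1: ATG Met / ATG Met — identical.
Codon 2: CCC Pro / CCC Pro — identical.
Codon 3: ACT Thr / ACC Thr — synonymous.
Codon 4: GCC Ala / GCA Ala — synonymous.
Codon 5: ACA Thr / CAT His — nonsynonymous.
Codon 6: GTT Val / AGC Ser — nonsynonymous.
Synonymous differences: 2.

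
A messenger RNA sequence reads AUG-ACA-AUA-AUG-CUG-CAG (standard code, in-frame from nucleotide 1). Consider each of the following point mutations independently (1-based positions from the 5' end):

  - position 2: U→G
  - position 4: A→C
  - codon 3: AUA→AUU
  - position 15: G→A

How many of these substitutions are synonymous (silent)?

Codon 1: AUG (Met) → AGG (Arg) — missense.
Codon 2: ACA (Thr) → CCA (Pro) — missense.
Codon 3: AUA (Ile) → AUU (Ile) — synonymous.
Codon 5: CUG (Leu) → CUA (Leu) — synonymous.
Synonymous: 2 of 4.

2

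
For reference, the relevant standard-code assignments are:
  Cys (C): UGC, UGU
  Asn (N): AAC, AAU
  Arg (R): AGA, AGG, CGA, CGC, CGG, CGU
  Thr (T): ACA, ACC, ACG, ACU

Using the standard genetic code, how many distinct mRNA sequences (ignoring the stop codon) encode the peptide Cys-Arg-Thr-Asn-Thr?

Cys: 2 codons.
Arg: 6 codons.
Thr: 4 codons.
Asn: 2 codons.
Thr: 4 codons.
2 × 6 × 4 × 2 × 4 = 384.

384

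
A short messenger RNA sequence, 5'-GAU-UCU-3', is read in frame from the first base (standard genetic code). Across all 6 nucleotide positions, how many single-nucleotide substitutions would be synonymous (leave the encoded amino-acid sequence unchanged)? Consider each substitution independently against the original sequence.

Codon 1 (GAU, Asp): 1 synonymous substitution.
Codon 2 (UCU, Ser): 3 synonymous substitutions.
Total: 1 + 3 = 4.

4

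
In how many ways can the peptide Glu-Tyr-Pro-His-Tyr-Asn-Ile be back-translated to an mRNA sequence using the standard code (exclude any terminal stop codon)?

Glu: 2 codons.
Tyr: 2 codons.
Pro: 4 codons.
His: 2 codons.
Tyr: 2 codons.
Asn: 2 codons.
Ile: 3 codons.
2 × 2 × 4 × 2 × 2 × 2 × 3 = 384.

384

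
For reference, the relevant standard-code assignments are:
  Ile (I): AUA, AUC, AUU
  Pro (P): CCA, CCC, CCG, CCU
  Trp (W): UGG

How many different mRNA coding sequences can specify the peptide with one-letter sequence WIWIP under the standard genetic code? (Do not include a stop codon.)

Trp: 1 codon.
Ile: 3 codons.
Trp: 1 codon.
Ile: 3 codons.
Pro: 4 codons.
1 × 3 × 1 × 3 × 4 = 36.

36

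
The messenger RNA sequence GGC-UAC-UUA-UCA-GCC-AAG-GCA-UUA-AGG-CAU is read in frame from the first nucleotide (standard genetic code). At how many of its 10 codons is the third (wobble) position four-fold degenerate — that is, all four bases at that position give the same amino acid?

Codon 1 GGC (Gly): third position 4-fold.
Codon 2 UAC (Tyr): third position 2-fold.
Codon 3 UUA (Leu): third position 2-fold.
Codon 4 UCA (Ser): third position 4-fold.
Codon 5 GCC (Ala): third position 4-fold.
Codon 6 AAG (Lys): third position 2-fold.
Codon 7 GCA (Ala): third position 4-fold.
Codon 8 UUA (Leu): third position 2-fold.
Codon 9 AGG (Arg): third position 2-fold.
Codon 10 CAU (His): third position 2-fold.
Four-fold degenerate third positions: 4.

4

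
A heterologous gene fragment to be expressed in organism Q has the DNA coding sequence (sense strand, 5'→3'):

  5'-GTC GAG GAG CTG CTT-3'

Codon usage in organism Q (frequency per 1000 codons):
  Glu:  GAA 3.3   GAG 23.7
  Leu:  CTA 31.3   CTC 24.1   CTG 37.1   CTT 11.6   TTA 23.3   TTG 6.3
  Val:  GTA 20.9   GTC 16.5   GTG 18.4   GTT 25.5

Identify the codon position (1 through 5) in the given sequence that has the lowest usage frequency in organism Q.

Codon 1 GTC (Val): 16.5 per 1000.
Codon 2 GAG (Glu): 23.7 per 1000.
Codon 3 GAG (Glu): 23.7 per 1000.
Codon 4 CTG (Leu): 37.1 per 1000.
Codon 5 CTT (Leu): 11.6 per 1000.
Lowest frequency is 11.6 at codon 5.

5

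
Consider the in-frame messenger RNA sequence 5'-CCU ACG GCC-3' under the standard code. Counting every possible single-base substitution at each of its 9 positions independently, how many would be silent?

9

Codon 1 (CCU, Pro): 3 synonymous substitutions.
Codon 2 (ACG, Thr): 3 synonymous substitutions.
Codon 3 (GCC, Ala): 3 synonymous substitutions.
Total: 3 + 3 + 3 = 9.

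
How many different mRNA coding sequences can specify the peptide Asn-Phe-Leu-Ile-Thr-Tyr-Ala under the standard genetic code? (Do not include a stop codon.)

2304

Asn: 2 codons.
Phe: 2 codons.
Leu: 6 codons.
Ile: 3 codons.
Thr: 4 codons.
Tyr: 2 codons.
Ala: 4 codons.
2 × 2 × 6 × 3 × 4 × 2 × 4 = 2304.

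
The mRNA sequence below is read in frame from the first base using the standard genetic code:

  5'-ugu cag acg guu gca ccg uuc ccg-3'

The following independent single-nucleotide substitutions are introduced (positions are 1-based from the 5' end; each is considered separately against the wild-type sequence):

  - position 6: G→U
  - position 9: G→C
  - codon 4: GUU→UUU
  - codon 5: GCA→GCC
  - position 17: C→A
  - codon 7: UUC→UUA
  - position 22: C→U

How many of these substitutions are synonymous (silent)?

2

Codon 2: CAG (Gln) → CAU (His) — missense.
Codon 3: ACG (Thr) → ACC (Thr) — synonymous.
Codon 4: GUU (Val) → UUU (Phe) — missense.
Codon 5: GCA (Ala) → GCC (Ala) — synonymous.
Codon 6: CCG (Pro) → CAG (Gln) — missense.
Codon 7: UUC (Phe) → UUA (Leu) — missense.
Codon 8: CCG (Pro) → UCG (Ser) — missense.
Synonymous: 2 of 7.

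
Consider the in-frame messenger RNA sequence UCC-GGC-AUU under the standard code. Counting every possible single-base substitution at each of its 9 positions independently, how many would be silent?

Codon 1 (UCC, Ser): 3 synonymous substitutions.
Codon 2 (GGC, Gly): 3 synonymous substitutions.
Codon 3 (AUU, Ile): 2 synonymous substitutions.
Total: 3 + 3 + 2 = 8.

8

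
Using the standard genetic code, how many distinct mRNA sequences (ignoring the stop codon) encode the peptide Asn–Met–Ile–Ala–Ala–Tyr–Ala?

Asn: 2 codons.
Met: 1 codon.
Ile: 3 codons.
Ala: 4 codons.
Ala: 4 codons.
Tyr: 2 codons.
Ala: 4 codons.
2 × 1 × 3 × 4 × 4 × 2 × 4 = 768.

768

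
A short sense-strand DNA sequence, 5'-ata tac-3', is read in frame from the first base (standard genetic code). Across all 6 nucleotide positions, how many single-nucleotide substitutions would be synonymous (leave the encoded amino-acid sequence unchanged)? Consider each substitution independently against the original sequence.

3

Codon 1 (ATA, Ile): 2 synonymous substitutions.
Codon 2 (TAC, Tyr): 1 synonymous substitution.
Total: 2 + 1 = 3.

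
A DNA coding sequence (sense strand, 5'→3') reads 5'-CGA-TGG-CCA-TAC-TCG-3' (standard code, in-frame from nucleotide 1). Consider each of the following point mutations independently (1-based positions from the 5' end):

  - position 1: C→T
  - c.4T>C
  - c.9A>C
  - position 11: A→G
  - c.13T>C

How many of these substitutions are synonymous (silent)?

Codon 1: CGA (Arg) → TGA (Stop) — nonsense.
Codon 2: TGG (Trp) → CGG (Arg) — missense.
Codon 3: CCA (Pro) → CCC (Pro) — synonymous.
Codon 4: TAC (Tyr) → TGC (Cys) — missense.
Codon 5: TCG (Ser) → CCG (Pro) — missense.
Synonymous: 1 of 5.

1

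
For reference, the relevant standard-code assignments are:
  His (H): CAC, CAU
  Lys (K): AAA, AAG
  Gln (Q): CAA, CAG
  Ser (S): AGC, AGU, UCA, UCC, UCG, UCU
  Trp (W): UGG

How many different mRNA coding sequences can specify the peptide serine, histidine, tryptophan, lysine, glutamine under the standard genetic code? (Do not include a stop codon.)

Ser: 6 codons.
His: 2 codons.
Trp: 1 codon.
Lys: 2 codons.
Gln: 2 codons.
6 × 2 × 1 × 2 × 2 = 48.

48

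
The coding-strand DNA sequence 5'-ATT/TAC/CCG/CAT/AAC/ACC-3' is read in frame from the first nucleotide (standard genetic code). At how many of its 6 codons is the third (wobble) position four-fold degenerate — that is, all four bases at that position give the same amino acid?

2

Codon 1 ATT (Ile): third position 3-fold.
Codon 2 TAC (Tyr): third position 2-fold.
Codon 3 CCG (Pro): third position 4-fold.
Codon 4 CAT (His): third position 2-fold.
Codon 5 AAC (Asn): third position 2-fold.
Codon 6 ACC (Thr): third position 4-fold.
Four-fold degenerate third positions: 2.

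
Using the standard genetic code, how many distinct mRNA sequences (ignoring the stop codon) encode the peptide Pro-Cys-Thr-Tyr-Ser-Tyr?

768

Pro: 4 codons.
Cys: 2 codons.
Thr: 4 codons.
Tyr: 2 codons.
Ser: 6 codons.
Tyr: 2 codons.
4 × 2 × 4 × 2 × 6 × 2 = 768.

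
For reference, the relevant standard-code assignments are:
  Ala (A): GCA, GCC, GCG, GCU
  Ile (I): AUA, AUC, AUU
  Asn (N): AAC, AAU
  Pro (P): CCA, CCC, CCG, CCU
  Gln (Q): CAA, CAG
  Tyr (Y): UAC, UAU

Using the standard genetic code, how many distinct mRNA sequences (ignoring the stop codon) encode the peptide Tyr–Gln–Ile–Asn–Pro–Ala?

Tyr: 2 codons.
Gln: 2 codons.
Ile: 3 codons.
Asn: 2 codons.
Pro: 4 codons.
Ala: 4 codons.
2 × 2 × 3 × 2 × 4 × 4 = 384.

384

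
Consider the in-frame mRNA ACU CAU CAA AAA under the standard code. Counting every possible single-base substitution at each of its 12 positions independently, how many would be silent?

Codon 1 (ACU, Thr): 3 synonymous substitutions.
Codon 2 (CAU, His): 1 synonymous substitution.
Codon 3 (CAA, Gln): 1 synonymous substitution.
Codon 4 (AAA, Lys): 1 synonymous substitution.
Total: 3 + 1 + 1 + 1 = 6.

6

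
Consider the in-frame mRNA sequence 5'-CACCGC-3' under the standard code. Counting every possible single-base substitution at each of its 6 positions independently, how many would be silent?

4

Codon 1 (CAC, His): 1 synonymous substitution.
Codon 2 (CGC, Arg): 3 synonymous substitutions.
Total: 1 + 3 = 4.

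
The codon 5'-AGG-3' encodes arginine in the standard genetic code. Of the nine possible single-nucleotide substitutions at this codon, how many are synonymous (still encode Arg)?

2

Position 1: CGG → 1 synonymous.
Position 2: none → 0 synonymous.
Position 3: AGA → 1 synonymous.
Total: 1 + 0 + 1 = 2.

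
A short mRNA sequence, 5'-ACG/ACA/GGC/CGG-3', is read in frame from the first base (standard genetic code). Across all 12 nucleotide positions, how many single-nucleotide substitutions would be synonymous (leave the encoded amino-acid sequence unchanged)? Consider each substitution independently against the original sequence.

13

Codon 1 (ACG, Thr): 3 synonymous substitutions.
Codon 2 (ACA, Thr): 3 synonymous substitutions.
Codon 3 (GGC, Gly): 3 synonymous substitutions.
Codon 4 (CGG, Arg): 4 synonymous substitutions.
Total: 3 + 3 + 3 + 4 = 13.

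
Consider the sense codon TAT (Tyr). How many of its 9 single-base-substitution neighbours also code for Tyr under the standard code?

Position 1: none → 0 synonymous.
Position 2: none → 0 synonymous.
Position 3: TAC → 1 synonymous.
Total: 0 + 0 + 1 = 1.

1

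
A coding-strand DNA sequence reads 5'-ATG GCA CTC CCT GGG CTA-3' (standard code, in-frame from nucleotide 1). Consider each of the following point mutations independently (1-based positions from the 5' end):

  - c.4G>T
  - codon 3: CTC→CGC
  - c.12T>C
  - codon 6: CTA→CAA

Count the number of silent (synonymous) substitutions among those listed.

1

Codon 2: GCA (Ala) → TCA (Ser) — missense.
Codon 3: CTC (Leu) → CGC (Arg) — missense.
Codon 4: CCT (Pro) → CCC (Pro) — synonymous.
Codon 6: CTA (Leu) → CAA (Gln) — missense.
Synonymous: 1 of 4.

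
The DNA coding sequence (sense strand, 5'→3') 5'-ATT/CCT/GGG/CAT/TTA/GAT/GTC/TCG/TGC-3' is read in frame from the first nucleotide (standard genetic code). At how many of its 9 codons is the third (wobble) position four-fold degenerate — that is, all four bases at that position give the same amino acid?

Codon 1 ATT (Ile): third position 3-fold.
Codon 2 CCT (Pro): third position 4-fold.
Codon 3 GGG (Gly): third position 4-fold.
Codon 4 CAT (His): third position 2-fold.
Codon 5 TTA (Leu): third position 2-fold.
Codon 6 GAT (Asp): third position 2-fold.
Codon 7 GTC (Val): third position 4-fold.
Codon 8 TCG (Ser): third position 4-fold.
Codon 9 TGC (Cys): third position 2-fold.
Four-fold degenerate third positions: 4.

4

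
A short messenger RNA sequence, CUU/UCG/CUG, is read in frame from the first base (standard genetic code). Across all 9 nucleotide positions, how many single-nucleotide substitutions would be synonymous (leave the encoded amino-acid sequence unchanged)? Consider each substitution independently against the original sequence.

10

Codon 1 (CUU, Leu): 3 synonymous substitutions.
Codon 2 (UCG, Ser): 3 synonymous substitutions.
Codon 3 (CUG, Leu): 4 synonymous substitutions.
Total: 3 + 3 + 4 = 10.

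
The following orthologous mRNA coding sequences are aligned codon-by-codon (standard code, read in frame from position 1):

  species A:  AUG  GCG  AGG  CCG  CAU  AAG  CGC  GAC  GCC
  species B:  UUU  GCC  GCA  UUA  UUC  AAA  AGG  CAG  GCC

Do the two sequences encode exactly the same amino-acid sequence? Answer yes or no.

no

Codon 1: AUG Met / UUU Phe — nonsynonymous.
Codon 2: GCG Ala / GCC Ala — synonymous.
Codon 3: AGG Arg / GCA Ala — nonsynonymous.
Codon 4: CCG Pro / UUA Leu — nonsynonymous.
Codon 5: CAU His / UUC Phe — nonsynonymous.
Codon 6: AAG Lys / AAA Lys — synonymous.
Codon 7: CGC Arg / AGG Arg — synonymous.
Codon 8: GAC Asp / CAG Gln — nonsynonymous.
Codon 9: GCC Ala / GCC Ala — identical.
Nonsynonymous differences: 5 → different protein.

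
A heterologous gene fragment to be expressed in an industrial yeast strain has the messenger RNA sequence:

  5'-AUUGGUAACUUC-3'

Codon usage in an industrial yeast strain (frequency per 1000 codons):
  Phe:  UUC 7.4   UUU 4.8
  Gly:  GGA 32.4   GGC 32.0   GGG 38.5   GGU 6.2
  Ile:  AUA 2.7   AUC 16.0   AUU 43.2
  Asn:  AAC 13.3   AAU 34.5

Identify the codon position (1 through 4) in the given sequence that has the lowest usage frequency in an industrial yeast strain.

Codon 1 AUU (Ile): 43.2 per 1000.
Codon 2 GGU (Gly): 6.2 per 1000.
Codon 3 AAC (Asn): 13.3 per 1000.
Codon 4 UUC (Phe): 7.4 per 1000.
Lowest frequency is 6.2 at codon 2.

2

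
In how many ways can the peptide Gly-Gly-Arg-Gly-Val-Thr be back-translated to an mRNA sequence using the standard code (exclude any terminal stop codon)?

6144

Gly: 4 codons.
Gly: 4 codons.
Arg: 6 codons.
Gly: 4 codons.
Val: 4 codons.
Thr: 4 codons.
4 × 4 × 6 × 4 × 4 × 4 = 6144.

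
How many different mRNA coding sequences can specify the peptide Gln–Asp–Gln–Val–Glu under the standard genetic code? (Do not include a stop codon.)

64

Gln: 2 codons.
Asp: 2 codons.
Gln: 2 codons.
Val: 4 codons.
Glu: 2 codons.
2 × 2 × 2 × 4 × 2 = 64.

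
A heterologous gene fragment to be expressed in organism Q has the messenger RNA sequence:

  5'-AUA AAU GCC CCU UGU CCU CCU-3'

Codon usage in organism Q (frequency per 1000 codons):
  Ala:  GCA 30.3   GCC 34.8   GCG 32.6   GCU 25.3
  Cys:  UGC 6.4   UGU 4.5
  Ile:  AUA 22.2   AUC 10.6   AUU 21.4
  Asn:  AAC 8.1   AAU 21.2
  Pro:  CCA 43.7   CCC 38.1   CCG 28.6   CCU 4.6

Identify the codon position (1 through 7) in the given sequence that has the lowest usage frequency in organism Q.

Codon 1 AUA (Ile): 22.2 per 1000.
Codon 2 AAU (Asn): 21.2 per 1000.
Codon 3 GCC (Ala): 34.8 per 1000.
Codon 4 CCU (Pro): 4.6 per 1000.
Codon 5 UGU (Cys): 4.5 per 1000.
Codon 6 CCU (Pro): 4.6 per 1000.
Codon 7 CCU (Pro): 4.6 per 1000.
Lowest frequency is 4.5 at codon 5.

5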